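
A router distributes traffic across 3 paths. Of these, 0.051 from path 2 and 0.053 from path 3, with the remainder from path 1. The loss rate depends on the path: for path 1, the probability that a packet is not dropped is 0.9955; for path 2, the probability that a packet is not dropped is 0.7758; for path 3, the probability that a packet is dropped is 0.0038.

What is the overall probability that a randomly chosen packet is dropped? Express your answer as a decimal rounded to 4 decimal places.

P(L) ≈ 0.0157

P(1) = 1 − (0.051 + 0.053) = 0.896.
P(L|1) = 1 − 0.9955 = 0.0045.
P(L|2) = 1 − 0.7758 = 0.2242.
By the law of total probability,
P(L) = P(L|1)·P(1) + P(L|2)·P(2) + P(L|3)·P(3)
      = 0.0045·0.896 + 0.2242·0.051 + 0.0038·0.053
      = 0.004032 + 0.0114342 + 0.0002014 = 0.0156676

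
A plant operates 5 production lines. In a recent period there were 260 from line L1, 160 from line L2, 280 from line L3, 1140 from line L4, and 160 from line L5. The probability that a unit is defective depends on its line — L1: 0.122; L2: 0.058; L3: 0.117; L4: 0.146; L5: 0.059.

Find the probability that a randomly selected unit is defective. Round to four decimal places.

0.1248

Total: 260 + 160 + 280 + 1140 + 160 = 2000.
P(L1) = 260/2000 = 0.13. P(L2) = 160/2000 = 0.08. P(L3) = 280/2000 = 0.14. P(L4) = 1140/2000 = 0.57. P(L5) = 160/2000 = 0.08.
By the law of total probability,
P(D) = P(D|L1)·P(L1) + P(D|L2)·P(L2) + P(D|L3)·P(L3) + P(D|L4)·P(L4) + P(D|L5)·P(L5)
      = 0.122·0.13 + 0.058·0.08 + 0.117·0.14 + 0.146·0.57 + 0.059·0.08
      = 0.01586 + 0.00464 + 0.01638 + 0.08322 + 0.00472 = 0.12482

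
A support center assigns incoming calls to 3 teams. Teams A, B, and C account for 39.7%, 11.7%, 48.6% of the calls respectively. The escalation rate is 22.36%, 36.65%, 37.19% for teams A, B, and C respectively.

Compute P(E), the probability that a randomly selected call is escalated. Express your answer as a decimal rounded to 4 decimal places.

Using total probability over the partition,
P(E) = P(E|A)·P(A) + P(E|B)·P(B) + P(E|C)·P(C)
      = 0.2236·0.397 + 0.3665·0.117 + 0.3719·0.486
      = 0.0887692 + 0.0428805 + 0.1807434 = 0.3123931

P(E) ≈ 0.3124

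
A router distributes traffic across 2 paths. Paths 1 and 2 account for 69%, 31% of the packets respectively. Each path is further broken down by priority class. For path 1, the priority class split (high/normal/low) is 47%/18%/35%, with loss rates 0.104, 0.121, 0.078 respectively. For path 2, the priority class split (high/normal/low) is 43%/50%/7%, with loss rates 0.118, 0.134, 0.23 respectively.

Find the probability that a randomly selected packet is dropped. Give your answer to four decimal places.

0.1091

P(L|1) = 0.47·0.104 + 0.18·0.121 + 0.35·0.078 = 0.04888 + 0.02178 + 0.0273 = 0.09796
P(L|2) = 0.43·0.118 + 0.5·0.134 + 0.07·0.23 = 0.05074 + 0.067 + 0.0161 = 0.13384
By total probability over the outer partition,
P(L) = 0.69·0.09796 + 0.31·0.13384
      = 0.0675924 + 0.0414904 = 0.1090828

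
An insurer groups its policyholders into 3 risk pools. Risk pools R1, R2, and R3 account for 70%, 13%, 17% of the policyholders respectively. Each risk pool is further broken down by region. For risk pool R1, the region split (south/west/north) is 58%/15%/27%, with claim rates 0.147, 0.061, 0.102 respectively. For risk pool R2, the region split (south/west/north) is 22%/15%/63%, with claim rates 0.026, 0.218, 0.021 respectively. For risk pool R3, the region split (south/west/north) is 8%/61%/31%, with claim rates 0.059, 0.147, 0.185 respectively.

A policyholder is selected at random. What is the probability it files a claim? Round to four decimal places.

0.1179

P(C|R1) = 0.58·0.147 + 0.15·0.061 + 0.27·0.102 = 0.08526 + 0.00915 + 0.02754 = 0.12195
P(C|R2) = 0.22·0.026 + 0.15·0.218 + 0.63·0.021 = 0.00572 + 0.0327 + 0.01323 = 0.05165
P(C|R3) = 0.08·0.059 + 0.61·0.147 + 0.31·0.185 = 0.00472 + 0.08967 + 0.05735 = 0.15174
By total probability over the outer partition,
P(C) = 0.7·0.12195 + 0.13·0.05165 + 0.17·0.15174
      = 0.085365 + 0.0067145 + 0.0257958 = 0.1178753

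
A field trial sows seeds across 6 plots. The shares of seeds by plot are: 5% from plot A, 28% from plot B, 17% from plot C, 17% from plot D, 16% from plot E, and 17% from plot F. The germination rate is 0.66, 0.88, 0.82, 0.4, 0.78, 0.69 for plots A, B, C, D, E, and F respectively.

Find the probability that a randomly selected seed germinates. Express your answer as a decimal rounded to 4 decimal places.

P(G) ≈ 0.7289

P(G) = P(G|A)·P(A) + P(G|B)·P(B) + P(G|C)·P(C) + P(G|D)·P(D) + P(G|E)·P(E) + P(G|F)·P(F)
      = 0.66·0.05 + 0.88·0.28 + 0.82·0.17 + 0.4·0.17 + 0.78·0.16 + 0.69·0.17
      = 0.033 + 0.2464 + 0.1394 + 0.068 + 0.1248 + 0.1173 = 0.7289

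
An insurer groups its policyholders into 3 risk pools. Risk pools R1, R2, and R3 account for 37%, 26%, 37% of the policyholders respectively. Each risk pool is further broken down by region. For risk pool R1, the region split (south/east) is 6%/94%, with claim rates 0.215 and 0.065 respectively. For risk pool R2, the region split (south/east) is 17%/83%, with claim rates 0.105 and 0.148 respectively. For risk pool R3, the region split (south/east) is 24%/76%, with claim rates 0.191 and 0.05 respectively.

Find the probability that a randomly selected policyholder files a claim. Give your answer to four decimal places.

P(C|R1) = 0.06·0.215 + 0.94·0.065 = 0.0129 + 0.0611 = 0.074
P(C|R2) = 0.17·0.105 + 0.83·0.148 = 0.01785 + 0.12284 = 0.14069
P(C|R3) = 0.24·0.191 + 0.76·0.05 = 0.04584 + 0.038 = 0.08384
Then overall,
P(C) = 0.37·0.074 + 0.26·0.14069 + 0.37·0.08384
      = 0.02738 + 0.0365794 + 0.0310208 = 0.0949802

P(C) ≈ 0.0950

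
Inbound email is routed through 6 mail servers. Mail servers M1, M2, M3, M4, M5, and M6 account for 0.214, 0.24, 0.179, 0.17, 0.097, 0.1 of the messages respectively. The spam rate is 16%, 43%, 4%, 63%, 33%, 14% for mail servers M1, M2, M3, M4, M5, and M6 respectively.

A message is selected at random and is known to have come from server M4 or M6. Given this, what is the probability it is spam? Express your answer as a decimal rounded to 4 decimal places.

Let J = {M4, M6}.
P(J) = 0.17 + 0.1 = 0.27.
P(S ∩ J) = 0.63·0.17 + 0.14·0.1 = 0.1071 + 0.014 = 0.1211.
P(S | J) = 0.1211 / 0.27 = 0.448519…

P(S|J) ≈ 0.4485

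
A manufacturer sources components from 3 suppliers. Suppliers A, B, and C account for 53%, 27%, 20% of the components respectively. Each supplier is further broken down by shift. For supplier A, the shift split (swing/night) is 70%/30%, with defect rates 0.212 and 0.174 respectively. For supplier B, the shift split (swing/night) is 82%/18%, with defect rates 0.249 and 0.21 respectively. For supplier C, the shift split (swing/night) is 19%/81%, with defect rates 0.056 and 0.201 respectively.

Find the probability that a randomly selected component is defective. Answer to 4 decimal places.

0.2063

P(D|A) = 0.7·0.212 + 0.3·0.174 = 0.1484 + 0.0522 = 0.2006
P(D|B) = 0.82·0.249 + 0.18·0.21 = 0.20418 + 0.0378 = 0.24198
P(D|C) = 0.19·0.056 + 0.81·0.201 = 0.01064 + 0.16281 = 0.17345
By total probability over the outer partition,
P(D) = 0.53·0.2006 + 0.27·0.24198 + 0.2·0.17345
      = 0.106318 + 0.0653346 + 0.03469 = 0.2063426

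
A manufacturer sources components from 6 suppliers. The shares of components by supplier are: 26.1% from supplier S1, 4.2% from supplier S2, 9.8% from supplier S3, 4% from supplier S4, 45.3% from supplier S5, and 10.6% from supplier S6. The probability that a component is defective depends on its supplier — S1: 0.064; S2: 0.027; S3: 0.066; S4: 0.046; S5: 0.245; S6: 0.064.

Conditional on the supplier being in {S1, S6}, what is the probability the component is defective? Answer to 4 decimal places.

Let S = {S1, S6}.
P(S) = 0.261 + 0.106 = 0.367.
P(D ∩ S) = 0.064·0.261 + 0.064·0.106 = 0.016704 + 0.006784 = 0.023488.
P(D | S) = 0.023488 / 0.367 = 0.064000…

0.0640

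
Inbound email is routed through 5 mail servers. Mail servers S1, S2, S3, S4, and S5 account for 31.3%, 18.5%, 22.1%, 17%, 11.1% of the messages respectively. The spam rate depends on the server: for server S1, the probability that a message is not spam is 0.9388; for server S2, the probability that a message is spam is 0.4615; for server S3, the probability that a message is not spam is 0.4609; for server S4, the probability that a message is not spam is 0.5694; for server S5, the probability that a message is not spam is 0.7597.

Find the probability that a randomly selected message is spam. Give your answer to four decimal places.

P(S|S1) = 1 − 0.9388 = 0.0612.
P(S|S3) = 1 − 0.4609 = 0.5391.
P(S|S4) = 1 − 0.5694 = 0.4306.
P(S|S5) = 1 − 0.7597 = 0.2403.
By the law of total probability,
P(S) = P(S|S1)·P(S1) + P(S|S2)·P(S2) + P(S|S3)·P(S3) + P(S|S4)·P(S4) + P(S|S5)·P(S5)
      = 0.0612·0.313 + 0.4615·0.185 + 0.5391·0.221 + 0.4306·0.17 + 0.2403·0.111
      = 0.0191556 + 0.0853775 + 0.1191411 + 0.073202 + 0.0266733 = 0.3235495

0.3235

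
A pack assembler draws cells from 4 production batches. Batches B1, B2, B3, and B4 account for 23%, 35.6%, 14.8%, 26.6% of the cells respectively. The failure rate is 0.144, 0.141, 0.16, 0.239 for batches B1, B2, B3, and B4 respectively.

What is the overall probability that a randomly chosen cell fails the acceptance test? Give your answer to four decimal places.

Summing over the partition,
P(F) = P(F|B1)·P(B1) + P(F|B2)·P(B2) + P(F|B3)·P(B3) + P(F|B4)·P(B4)
      = 0.144·0.23 + 0.141·0.356 + 0.16·0.148 + 0.239·0.266
      = 0.03312 + 0.050196 + 0.02368 + 0.063574 = 0.17057

P(F) ≈ 0.1706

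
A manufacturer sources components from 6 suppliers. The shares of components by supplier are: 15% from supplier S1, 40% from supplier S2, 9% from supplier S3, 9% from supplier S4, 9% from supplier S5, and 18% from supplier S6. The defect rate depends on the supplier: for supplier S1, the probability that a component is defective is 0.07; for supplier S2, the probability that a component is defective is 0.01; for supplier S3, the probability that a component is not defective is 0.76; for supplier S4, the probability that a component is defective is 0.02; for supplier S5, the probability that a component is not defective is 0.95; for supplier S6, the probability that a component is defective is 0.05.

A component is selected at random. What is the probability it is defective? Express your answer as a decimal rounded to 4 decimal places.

0.0514

P(D|S3) = 1 − 0.76 = 0.24.
P(D|S5) = 1 − 0.95 = 0.05.
P(D) = P(D|S1)·P(S1) + P(D|S2)·P(S2) + P(D|S3)·P(S3) + P(D|S4)·P(S4) + P(D|S5)·P(S5) + P(D|S6)·P(S6)
      = 0.07·0.15 + 0.01·0.4 + 0.24·0.09 + 0.02·0.09 + 0.05·0.09 + 0.05·0.18
      = 0.0105 + 0.004 + 0.0216 + 0.0018 + 0.0045 + 0.009 = 0.0514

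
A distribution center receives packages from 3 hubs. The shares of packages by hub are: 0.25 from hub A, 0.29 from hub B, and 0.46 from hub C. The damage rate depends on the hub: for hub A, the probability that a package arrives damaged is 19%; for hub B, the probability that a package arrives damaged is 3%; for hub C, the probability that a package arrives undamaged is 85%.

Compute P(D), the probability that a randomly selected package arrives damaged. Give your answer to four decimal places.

0.1252

P(D|C) = 1 − 0.85 = 0.15.
P(D) = P(D|A)·P(A) + P(D|B)·P(B) + P(D|C)·P(C)
      = 0.19·0.25 + 0.03·0.29 + 0.15·0.46
      = 0.0475 + 0.0087 + 0.069 = 0.1252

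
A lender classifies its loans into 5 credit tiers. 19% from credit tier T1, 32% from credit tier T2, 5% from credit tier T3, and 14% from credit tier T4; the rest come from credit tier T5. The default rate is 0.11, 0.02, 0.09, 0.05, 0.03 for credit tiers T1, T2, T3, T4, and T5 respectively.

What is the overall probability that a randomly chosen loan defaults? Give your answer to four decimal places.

P(D) ≈ 0.0478

P(T5) = 1 − (0.19 + 0.32 + 0.05 + 0.14) = 0.3.
P(D) = P(D|T1)·P(T1) + P(D|T2)·P(T2) + P(D|T3)·P(T3) + P(D|T4)·P(T4) + P(D|T5)·P(T5)
      = 0.11·0.19 + 0.02·0.32 + 0.09·0.05 + 0.05·0.14 + 0.03·0.3
      = 0.0209 + 0.0064 + 0.0045 + 0.007 + 0.009 = 0.0478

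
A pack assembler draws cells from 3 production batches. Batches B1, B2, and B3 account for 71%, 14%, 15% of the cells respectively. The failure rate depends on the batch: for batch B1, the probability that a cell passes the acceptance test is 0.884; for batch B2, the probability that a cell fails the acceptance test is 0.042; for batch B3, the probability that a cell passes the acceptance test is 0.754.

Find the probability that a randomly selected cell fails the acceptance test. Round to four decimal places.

P(F) ≈ 0.1251

P(F|B1) = 1 − 0.884 = 0.116.
P(F|B3) = 1 − 0.754 = 0.246.
Summing over the partition,
P(F) = P(F|B1)·P(B1) + P(F|B2)·P(B2) + P(F|B3)·P(B3)
      = 0.116·0.71 + 0.042·0.14 + 0.246·0.15
      = 0.08236 + 0.00588 + 0.0369 = 0.12514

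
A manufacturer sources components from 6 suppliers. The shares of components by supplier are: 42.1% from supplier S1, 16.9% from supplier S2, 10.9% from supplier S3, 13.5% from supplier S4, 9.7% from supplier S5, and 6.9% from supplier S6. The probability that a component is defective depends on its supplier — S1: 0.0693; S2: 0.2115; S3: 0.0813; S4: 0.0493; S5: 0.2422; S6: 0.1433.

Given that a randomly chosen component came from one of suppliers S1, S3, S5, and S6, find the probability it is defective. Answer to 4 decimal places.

Let S = {S1, S3, S5, S6}.
P(S) = 0.421 + 0.109 + 0.097 + 0.069 = 0.696.
P(D ∩ S) = 0.0693·0.421 + 0.0813·0.109 + 0.2422·0.097 + 0.1433·0.069 = 0.0291753 + 0.0088617 + 0.0234934 + 0.0098877 = 0.0714181.
P(D | S) = 0.0714181 / 0.696 = 0.102612…

P(D|S) ≈ 0.1026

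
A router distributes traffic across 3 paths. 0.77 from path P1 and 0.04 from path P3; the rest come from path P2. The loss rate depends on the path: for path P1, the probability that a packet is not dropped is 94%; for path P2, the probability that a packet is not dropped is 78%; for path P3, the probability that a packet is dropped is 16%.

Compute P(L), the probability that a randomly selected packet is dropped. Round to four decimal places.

P(P2) = 1 − (0.77 + 0.04) = 0.19.
P(L|P1) = 1 − 0.94 = 0.06.
P(L|P2) = 1 − 0.78 = 0.22.
By the law of total probability,
P(L) = P(L|P1)·P(P1) + P(L|P2)·P(P2) + P(L|P3)·P(P3)
      = 0.06·0.77 + 0.22·0.19 + 0.16·0.04
      = 0.0462 + 0.0418 + 0.0064 = 0.0944

0.0944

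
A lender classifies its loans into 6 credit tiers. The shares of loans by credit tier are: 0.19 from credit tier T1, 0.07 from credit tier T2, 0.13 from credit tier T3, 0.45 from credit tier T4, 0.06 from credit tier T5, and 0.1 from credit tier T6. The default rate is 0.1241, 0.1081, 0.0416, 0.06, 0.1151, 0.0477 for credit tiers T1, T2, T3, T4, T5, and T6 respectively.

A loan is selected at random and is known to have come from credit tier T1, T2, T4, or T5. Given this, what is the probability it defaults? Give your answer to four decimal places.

P(D|S) ≈ 0.0845

Let S = {T1, T2, T4, T5}.
P(S) = 0.19 + 0.07 + 0.45 + 0.06 = 0.77.
P(D ∩ S) = 0.1241·0.19 + 0.1081·0.07 + 0.06·0.45 + 0.1151·0.06 = 0.023579 + 0.007567 + 0.027 + 0.006906 = 0.065052.
P(D | S) = 0.065052 / 0.77 = 0.084483…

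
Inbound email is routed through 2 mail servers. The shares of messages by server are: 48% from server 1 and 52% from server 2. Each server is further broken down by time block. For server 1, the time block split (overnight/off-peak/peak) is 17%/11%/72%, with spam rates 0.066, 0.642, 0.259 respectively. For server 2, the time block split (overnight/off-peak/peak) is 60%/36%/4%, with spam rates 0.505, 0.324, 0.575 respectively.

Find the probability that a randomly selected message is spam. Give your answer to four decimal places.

P(S) ≈ 0.3590

P(S|1) = 0.17·0.066 + 0.11·0.642 + 0.72·0.259 = 0.01122 + 0.07062 + 0.18648 = 0.26832
P(S|2) = 0.6·0.505 + 0.36·0.324 + 0.04·0.575 = 0.303 + 0.11664 + 0.023 = 0.44264
Then overall,
P(S) = 0.48·0.26832 + 0.52·0.44264
      = 0.1287936 + 0.2301728 = 0.3589664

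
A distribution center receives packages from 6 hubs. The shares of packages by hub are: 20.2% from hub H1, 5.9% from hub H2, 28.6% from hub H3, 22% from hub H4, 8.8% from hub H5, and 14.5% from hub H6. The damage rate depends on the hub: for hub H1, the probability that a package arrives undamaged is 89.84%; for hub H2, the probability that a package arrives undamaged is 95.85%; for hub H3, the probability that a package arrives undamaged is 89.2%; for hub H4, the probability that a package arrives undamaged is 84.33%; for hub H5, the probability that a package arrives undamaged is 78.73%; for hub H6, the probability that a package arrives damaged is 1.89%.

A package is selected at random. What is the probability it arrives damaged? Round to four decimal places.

P(D) ≈ 0.1098

P(D|H1) = 1 − 0.8984 = 0.1016.
P(D|H2) = 1 − 0.9585 = 0.0415.
P(D|H3) = 1 − 0.892 = 0.108.
P(D|H4) = 1 − 0.8433 = 0.1567.
P(D|H5) = 1 − 0.7873 = 0.2127.
P(D) = P(D|H1)·P(H1) + P(D|H2)·P(H2) + P(D|H3)·P(H3) + P(D|H4)·P(H4) + P(D|H5)·P(H5) + P(D|H6)·P(H6)
      = 0.1016·0.202 + 0.0415·0.059 + 0.108·0.286 + 0.1567·0.22 + 0.2127·0.088 + 0.0189·0.145
      = 0.0205232 + 0.0024485 + 0.030888 + 0.034474 + 0.0187176 + 0.0027405 = 0.1097918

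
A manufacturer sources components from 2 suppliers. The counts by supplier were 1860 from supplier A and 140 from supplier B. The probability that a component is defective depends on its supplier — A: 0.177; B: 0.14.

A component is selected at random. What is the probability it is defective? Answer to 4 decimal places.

Total: 1860 + 140 = 2000.
P(A) = 1860/2000 = 0.93. P(B) = 140/2000 = 0.07.
P(D) = P(D|A)·P(A) + P(D|B)·P(B)
      = 0.177·0.93 + 0.14·0.07
      = 0.16461 + 0.0098 = 0.17441

0.1744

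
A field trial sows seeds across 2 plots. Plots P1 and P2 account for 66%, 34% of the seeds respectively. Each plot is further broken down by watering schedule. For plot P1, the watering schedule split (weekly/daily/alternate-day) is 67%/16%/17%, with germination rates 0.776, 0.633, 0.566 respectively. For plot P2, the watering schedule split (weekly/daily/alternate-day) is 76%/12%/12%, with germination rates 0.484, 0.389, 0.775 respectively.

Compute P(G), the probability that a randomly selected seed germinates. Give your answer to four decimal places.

P(G) ≈ 0.6461

P(G|P1) = 0.67·0.776 + 0.16·0.633 + 0.17·0.566 = 0.51992 + 0.10128 + 0.09622 = 0.71742
P(G|P2) = 0.76·0.484 + 0.12·0.389 + 0.12·0.775 = 0.36784 + 0.04668 + 0.093 = 0.50752
By total probability over the outer partition,
P(G) = 0.66·0.71742 + 0.34·0.50752
      = 0.4734972 + 0.1725568 = 0.646054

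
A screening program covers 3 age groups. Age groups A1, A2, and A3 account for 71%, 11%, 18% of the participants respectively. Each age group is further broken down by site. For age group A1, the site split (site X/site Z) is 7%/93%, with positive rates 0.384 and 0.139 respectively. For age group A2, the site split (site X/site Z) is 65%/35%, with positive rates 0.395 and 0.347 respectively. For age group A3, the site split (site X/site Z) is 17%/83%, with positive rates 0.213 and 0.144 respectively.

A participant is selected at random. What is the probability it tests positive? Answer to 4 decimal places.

0.1805

P(T|A1) = 0.07·0.384 + 0.93·0.139 = 0.02688 + 0.12927 = 0.15615
P(T|A2) = 0.65·0.395 + 0.35·0.347 = 0.25675 + 0.12145 = 0.3782
P(T|A3) = 0.17·0.213 + 0.83·0.144 = 0.03621 + 0.11952 = 0.15573
Then overall,
P(T) = 0.71·0.15615 + 0.11·0.3782 + 0.18·0.15573
      = 0.1108665 + 0.041602 + 0.0280314 = 0.1804999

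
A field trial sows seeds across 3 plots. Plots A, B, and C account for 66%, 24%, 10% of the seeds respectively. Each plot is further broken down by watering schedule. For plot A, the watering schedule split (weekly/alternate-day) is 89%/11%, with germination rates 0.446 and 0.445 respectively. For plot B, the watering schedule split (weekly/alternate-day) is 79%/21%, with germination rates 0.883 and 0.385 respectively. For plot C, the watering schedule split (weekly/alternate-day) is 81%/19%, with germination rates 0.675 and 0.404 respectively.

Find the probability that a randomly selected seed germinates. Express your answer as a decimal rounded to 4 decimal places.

P(G) ≈ 0.5435

P(G|A) = 0.89·0.446 + 0.11·0.445 = 0.39694 + 0.04895 = 0.44589
P(G|B) = 0.79·0.883 + 0.21·0.385 = 0.69757 + 0.08085 = 0.77842
P(G|C) = 0.81·0.675 + 0.19·0.404 = 0.54675 + 0.07676 = 0.62351
By total probability over the outer partition,
P(G) = 0.66·0.44589 + 0.24·0.77842 + 0.1·0.62351
      = 0.2942874 + 0.1868208 + 0.062351 = 0.5434592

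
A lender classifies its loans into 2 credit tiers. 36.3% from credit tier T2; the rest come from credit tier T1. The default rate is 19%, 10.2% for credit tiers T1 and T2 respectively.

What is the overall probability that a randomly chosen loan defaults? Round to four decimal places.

0.1581

P(T1) = 1 − (0.363) = 0.637.
P(D) = P(D|T1)·P(T1) + P(D|T2)·P(T2)
      = 0.19·0.637 + 0.102·0.363
      = 0.12103 + 0.037026 = 0.158056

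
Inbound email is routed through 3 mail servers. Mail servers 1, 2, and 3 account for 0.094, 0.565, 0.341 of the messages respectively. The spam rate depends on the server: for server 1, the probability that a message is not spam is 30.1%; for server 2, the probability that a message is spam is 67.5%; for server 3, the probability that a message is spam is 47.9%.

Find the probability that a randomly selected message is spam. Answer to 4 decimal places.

0.6104

P(S|1) = 1 − 0.301 = 0.699.
By the law of total probability,
P(S) = P(S|1)·P(1) + P(S|2)·P(2) + P(S|3)·P(3)
      = 0.699·0.094 + 0.675·0.565 + 0.479·0.341
      = 0.065706 + 0.381375 + 0.163339 = 0.61042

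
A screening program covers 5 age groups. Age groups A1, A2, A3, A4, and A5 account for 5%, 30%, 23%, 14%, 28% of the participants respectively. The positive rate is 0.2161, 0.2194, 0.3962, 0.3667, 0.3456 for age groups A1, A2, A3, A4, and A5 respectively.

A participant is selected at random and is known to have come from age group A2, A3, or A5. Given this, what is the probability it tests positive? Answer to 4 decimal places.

0.3132

Let S = {A2, A3, A5}.
P(S) = 0.3 + 0.23 + 0.28 = 0.81.
P(T ∩ S) = 0.2194·0.3 + 0.3962·0.23 + 0.3456·0.28 = 0.06582 + 0.091126 + 0.096768 = 0.253714.
P(T | S) = 0.253714 / 0.81 = 0.313227…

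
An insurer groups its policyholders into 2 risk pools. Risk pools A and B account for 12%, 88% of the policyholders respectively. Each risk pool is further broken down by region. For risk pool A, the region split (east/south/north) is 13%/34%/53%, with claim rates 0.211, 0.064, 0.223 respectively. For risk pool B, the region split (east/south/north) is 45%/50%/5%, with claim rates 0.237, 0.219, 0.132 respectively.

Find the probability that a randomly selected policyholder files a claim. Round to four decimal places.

P(C|A) = 0.13·0.211 + 0.34·0.064 + 0.53·0.223 = 0.02743 + 0.02176 + 0.11819 = 0.16738
P(C|B) = 0.45·0.237 + 0.5·0.219 + 0.05·0.132 = 0.10665 + 0.1095 + 0.0066 = 0.22275
Then overall,
P(C) = 0.12·0.16738 + 0.88·0.22275
      = 0.0200856 + 0.19602 = 0.2161056

0.2161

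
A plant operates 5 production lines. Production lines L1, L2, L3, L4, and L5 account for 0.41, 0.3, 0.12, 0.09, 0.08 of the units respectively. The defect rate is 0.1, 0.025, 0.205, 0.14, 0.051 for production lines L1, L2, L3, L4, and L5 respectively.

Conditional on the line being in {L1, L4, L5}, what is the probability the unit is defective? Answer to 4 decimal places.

0.0994

Let S = {L1, L4, L5}.
P(S) = 0.41 + 0.09 + 0.08 = 0.58.
P(D ∩ S) = 0.1·0.41 + 0.14·0.09 + 0.051·0.08 = 0.041 + 0.0126 + 0.00408 = 0.05768.
P(D | S) = 0.05768 / 0.58 = 0.099448…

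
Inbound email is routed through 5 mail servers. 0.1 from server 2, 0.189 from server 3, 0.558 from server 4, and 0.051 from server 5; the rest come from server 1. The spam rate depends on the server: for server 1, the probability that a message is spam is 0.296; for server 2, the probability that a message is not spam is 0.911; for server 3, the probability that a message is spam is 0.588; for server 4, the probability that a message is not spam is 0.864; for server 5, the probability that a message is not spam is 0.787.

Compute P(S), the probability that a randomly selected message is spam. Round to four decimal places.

0.2370

P(1) = 1 − (0.1 + 0.189 + 0.558 + 0.051) = 0.102.
P(S|2) = 1 − 0.911 = 0.089.
P(S|4) = 1 − 0.864 = 0.136.
P(S|5) = 1 − 0.787 = 0.213.
By the law of total probability,
P(S) = P(S|1)·P(1) + P(S|2)·P(2) + P(S|3)·P(3) + P(S|4)·P(4) + P(S|5)·P(5)
      = 0.296·0.102 + 0.089·0.1 + 0.588·0.189 + 0.136·0.558 + 0.213·0.051
      = 0.030192 + 0.0089 + 0.111132 + 0.075888 + 0.010863 = 0.236975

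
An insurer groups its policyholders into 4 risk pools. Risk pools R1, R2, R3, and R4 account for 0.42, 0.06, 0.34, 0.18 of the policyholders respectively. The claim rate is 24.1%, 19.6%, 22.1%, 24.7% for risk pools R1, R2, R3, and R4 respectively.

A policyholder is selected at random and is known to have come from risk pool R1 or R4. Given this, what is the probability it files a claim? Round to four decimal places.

0.2428

Let S = {R1, R4}.
P(S) = 0.42 + 0.18 = 0.6.
P(C ∩ S) = 0.241·0.42 + 0.247·0.18 = 0.10122 + 0.04446 = 0.14568.
P(C | S) = 0.14568 / 0.6 = 0.242800…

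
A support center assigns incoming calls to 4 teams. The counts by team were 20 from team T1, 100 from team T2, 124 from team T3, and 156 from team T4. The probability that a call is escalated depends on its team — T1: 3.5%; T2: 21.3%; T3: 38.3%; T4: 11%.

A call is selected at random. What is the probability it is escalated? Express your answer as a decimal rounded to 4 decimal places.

0.2166

Total: 20 + 100 + 124 + 156 = 400.
P(T1) = 20/400 = 0.05. P(T2) = 100/400 = 0.25. P(T3) = 124/400 = 0.31. P(T4) = 156/400 = 0.39.
P(E) = P(E|T1)·P(T1) + P(E|T2)·P(T2) + P(E|T3)·P(T3) + P(E|T4)·P(T4)
      = 0.035·0.05 + 0.213·0.25 + 0.383·0.31 + 0.11·0.39
      = 0.00175 + 0.05325 + 0.11873 + 0.0429 = 0.21663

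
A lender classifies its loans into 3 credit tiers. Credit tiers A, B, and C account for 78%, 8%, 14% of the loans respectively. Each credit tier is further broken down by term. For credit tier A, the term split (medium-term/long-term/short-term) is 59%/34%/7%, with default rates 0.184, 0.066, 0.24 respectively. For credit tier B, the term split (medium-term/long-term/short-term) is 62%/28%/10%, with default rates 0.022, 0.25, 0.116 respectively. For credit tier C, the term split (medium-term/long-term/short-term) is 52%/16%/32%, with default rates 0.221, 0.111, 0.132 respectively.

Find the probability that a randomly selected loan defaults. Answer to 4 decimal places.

P(D|A) = 0.59·0.184 + 0.34·0.066 + 0.07·0.24 = 0.10856 + 0.02244 + 0.0168 = 0.1478
P(D|B) = 0.62·0.022 + 0.28·0.25 + 0.1·0.116 = 0.01364 + 0.07 + 0.0116 = 0.09524
P(D|C) = 0.52·0.221 + 0.16·0.111 + 0.32·0.132 = 0.11492 + 0.01776 + 0.04224 = 0.17492
Then overall,
P(D) = 0.78·0.1478 + 0.08·0.09524 + 0.14·0.17492
      = 0.115284 + 0.0076192 + 0.0244888 = 0.147392

0.1474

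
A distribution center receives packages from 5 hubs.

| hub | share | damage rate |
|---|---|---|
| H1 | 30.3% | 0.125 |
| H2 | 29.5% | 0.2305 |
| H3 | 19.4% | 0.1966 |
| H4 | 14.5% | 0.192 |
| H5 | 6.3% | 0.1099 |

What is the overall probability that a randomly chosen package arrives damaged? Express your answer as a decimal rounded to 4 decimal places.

Using total probability over the partition,
P(D) = P(D|H1)·P(H1) + P(D|H2)·P(H2) + P(D|H3)·P(H3) + P(D|H4)·P(H4) + P(D|H5)·P(H5)
      = 0.125·0.303 + 0.2305·0.295 + 0.1966·0.194 + 0.192·0.145 + 0.1099·0.063
      = 0.037875 + 0.0679975 + 0.0381404 + 0.02784 + 0.0069237 = 0.1787766

0.1788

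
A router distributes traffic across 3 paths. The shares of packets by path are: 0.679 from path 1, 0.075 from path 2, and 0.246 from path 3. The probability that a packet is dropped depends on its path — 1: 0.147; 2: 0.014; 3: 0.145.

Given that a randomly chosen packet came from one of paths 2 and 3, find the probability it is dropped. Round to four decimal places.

0.1144

Let S = {2, 3}.
P(S) = 0.075 + 0.246 = 0.321.
P(L ∩ S) = 0.014·0.075 + 0.145·0.246 = 0.00105 + 0.03567 = 0.03672.
P(L | S) = 0.03672 / 0.321 = 0.114393…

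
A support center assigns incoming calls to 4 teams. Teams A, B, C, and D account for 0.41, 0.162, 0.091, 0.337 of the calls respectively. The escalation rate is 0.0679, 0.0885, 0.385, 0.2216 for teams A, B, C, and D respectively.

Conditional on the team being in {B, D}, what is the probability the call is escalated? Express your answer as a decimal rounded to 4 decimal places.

0.1784

Let S = {B, D}.
P(S) = 0.162 + 0.337 = 0.499.
P(E ∩ S) = 0.0885·0.162 + 0.2216·0.337 = 0.014337 + 0.0746792 = 0.0890162.
P(E | S) = 0.0890162 / 0.499 = 0.178389…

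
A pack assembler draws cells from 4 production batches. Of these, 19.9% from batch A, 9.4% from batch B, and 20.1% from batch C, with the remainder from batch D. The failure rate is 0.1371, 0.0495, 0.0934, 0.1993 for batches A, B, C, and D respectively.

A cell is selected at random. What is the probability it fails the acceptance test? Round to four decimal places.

P(F) ≈ 0.1516

P(D) = 1 − (0.199 + 0.094 + 0.201) = 0.506.
P(F) = P(F|A)·P(A) + P(F|B)·P(B) + P(F|C)·P(C) + P(F|D)·P(D)
      = 0.1371·0.199 + 0.0495·0.094 + 0.0934·0.201 + 0.1993·0.506
      = 0.0272829 + 0.004653 + 0.0187734 + 0.1008458 = 0.1515551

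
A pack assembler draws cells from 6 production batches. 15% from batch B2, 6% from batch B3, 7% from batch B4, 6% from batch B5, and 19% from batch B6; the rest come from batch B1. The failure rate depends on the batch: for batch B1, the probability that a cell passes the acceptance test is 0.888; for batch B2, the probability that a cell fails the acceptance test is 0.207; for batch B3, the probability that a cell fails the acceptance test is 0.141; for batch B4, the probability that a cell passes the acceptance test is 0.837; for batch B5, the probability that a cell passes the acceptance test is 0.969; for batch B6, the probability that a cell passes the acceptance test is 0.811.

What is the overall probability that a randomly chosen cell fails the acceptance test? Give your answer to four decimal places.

P(B1) = 1 − (0.15 + 0.06 + 0.07 + 0.06 + 0.19) = 0.47.
P(F|B1) = 1 − 0.888 = 0.112.
P(F|B4) = 1 − 0.837 = 0.163.
P(F|B5) = 1 − 0.969 = 0.031.
P(F|B6) = 1 − 0.811 = 0.189.
P(F) = P(F|B1)·P(B1) + P(F|B2)·P(B2) + P(F|B3)·P(B3) + P(F|B4)·P(B4) + P(F|B5)·P(B5) + P(F|B6)·P(B6)
      = 0.112·0.47 + 0.207·0.15 + 0.141·0.06 + 0.163·0.07 + 0.031·0.06 + 0.189·0.19
      = 0.05264 + 0.03105 + 0.00846 + 0.01141 + 0.00186 + 0.03591 = 0.14133

0.1413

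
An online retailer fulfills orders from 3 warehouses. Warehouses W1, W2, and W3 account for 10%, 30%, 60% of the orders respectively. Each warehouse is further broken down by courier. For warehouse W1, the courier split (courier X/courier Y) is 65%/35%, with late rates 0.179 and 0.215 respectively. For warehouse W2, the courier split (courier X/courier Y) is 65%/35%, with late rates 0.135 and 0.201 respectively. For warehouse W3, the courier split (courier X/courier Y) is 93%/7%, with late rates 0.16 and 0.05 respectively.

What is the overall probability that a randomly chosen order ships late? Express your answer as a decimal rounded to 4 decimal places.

P(L) ≈ 0.1580

P(L|W1) = 0.65·0.179 + 0.35·0.215 = 0.11635 + 0.07525 = 0.1916
P(L|W2) = 0.65·0.135 + 0.35·0.201 = 0.08775 + 0.07035 = 0.1581
P(L|W3) = 0.93·0.16 + 0.07·0.05 = 0.1488 + 0.0035 = 0.1523
Then overall,
P(L) = 0.1·0.1916 + 0.3·0.1581 + 0.6·0.1523
      = 0.01916 + 0.04743 + 0.09138 = 0.15797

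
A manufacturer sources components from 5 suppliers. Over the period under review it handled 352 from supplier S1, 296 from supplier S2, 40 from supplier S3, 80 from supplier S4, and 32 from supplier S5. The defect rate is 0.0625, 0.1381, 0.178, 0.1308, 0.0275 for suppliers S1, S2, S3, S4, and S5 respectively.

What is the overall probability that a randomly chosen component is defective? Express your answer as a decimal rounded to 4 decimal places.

0.1017

Total: 352 + 296 + 40 + 80 + 32 = 800.
P(S1) = 352/800 = 0.44. P(S2) = 296/800 = 0.37. P(S3) = 40/800 = 0.05. P(S4) = 80/800 = 0.1. P(S5) = 32/800 = 0.04.
By the law of total probability,
P(D) = P(D|S1)·P(S1) + P(D|S2)·P(S2) + P(D|S3)·P(S3) + P(D|S4)·P(S4) + P(D|S5)·P(S5)
      = 0.0625·0.44 + 0.1381·0.37 + 0.178·0.05 + 0.1308·0.1 + 0.0275·0.04
      = 0.0275 + 0.051097 + 0.0089 + 0.01308 + 0.0011 = 0.101677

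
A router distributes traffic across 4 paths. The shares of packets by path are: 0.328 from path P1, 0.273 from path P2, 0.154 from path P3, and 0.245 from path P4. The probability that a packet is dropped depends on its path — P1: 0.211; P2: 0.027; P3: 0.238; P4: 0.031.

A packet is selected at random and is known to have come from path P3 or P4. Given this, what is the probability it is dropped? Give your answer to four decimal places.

P(L|S) ≈ 0.1109

Let S = {P3, P4}.
P(S) = 0.154 + 0.245 = 0.399.
P(L ∩ S) = 0.238·0.154 + 0.031·0.245 = 0.036652 + 0.007595 = 0.044247.
P(L | S) = 0.044247 / 0.399 = 0.110895…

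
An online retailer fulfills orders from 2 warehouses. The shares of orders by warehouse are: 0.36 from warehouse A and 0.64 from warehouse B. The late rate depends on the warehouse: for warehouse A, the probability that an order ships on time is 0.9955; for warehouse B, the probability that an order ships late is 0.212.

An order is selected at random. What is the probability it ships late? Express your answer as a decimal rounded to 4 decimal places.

P(L|A) = 1 − 0.9955 = 0.0045.
Summing over the partition,
P(L) = P(L|A)·P(A) + P(L|B)·P(B)
      = 0.0045·0.36 + 0.212·0.64
      = 0.00162 + 0.13568 = 0.1373

P(L) ≈ 0.1373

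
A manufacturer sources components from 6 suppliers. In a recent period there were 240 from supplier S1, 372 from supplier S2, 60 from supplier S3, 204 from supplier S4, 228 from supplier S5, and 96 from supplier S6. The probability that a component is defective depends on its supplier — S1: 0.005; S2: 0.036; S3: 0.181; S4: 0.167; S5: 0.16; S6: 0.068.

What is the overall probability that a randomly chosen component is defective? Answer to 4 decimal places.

0.0854

Total: 240 + 372 + 60 + 204 + 228 + 96 = 1200.
P(S1) = 240/1200 = 0.2. P(S2) = 372/1200 = 0.31. P(S3) = 60/1200 = 0.05. P(S4) = 204/1200 = 0.17. P(S5) = 228/1200 = 0.19. P(S6) = 96/1200 = 0.08.
P(D) = P(D|S1)·P(S1) + P(D|S2)·P(S2) + P(D|S3)·P(S3) + P(D|S4)·P(S4) + P(D|S5)·P(S5) + P(D|S6)·P(S6)
      = 0.005·0.2 + 0.036·0.31 + 0.181·0.05 + 0.167·0.17 + 0.16·0.19 + 0.068·0.08
      = 0.001 + 0.01116 + 0.00905 + 0.02839 + 0.0304 + 0.00544 = 0.08544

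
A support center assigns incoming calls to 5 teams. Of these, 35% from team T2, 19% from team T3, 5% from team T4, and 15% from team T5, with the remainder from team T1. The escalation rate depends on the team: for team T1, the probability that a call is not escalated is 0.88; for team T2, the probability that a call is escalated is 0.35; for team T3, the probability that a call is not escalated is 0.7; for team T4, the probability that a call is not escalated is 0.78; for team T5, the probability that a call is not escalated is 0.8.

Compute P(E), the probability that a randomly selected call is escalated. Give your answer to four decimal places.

P(T1) = 1 − (0.35 + 0.19 + 0.05 + 0.15) = 0.26.
P(E|T1) = 1 − 0.88 = 0.12.
P(E|T3) = 1 − 0.7 = 0.3.
P(E|T4) = 1 − 0.78 = 0.22.
P(E|T5) = 1 − 0.8 = 0.2.
Using total probability over the partition,
P(E) = P(E|T1)·P(T1) + P(E|T2)·P(T2) + P(E|T3)·P(T3) + P(E|T4)·P(T4) + P(E|T5)·P(T5)
      = 0.12·0.26 + 0.35·0.35 + 0.3·0.19 + 0.22·0.05 + 0.2·0.15
      = 0.0312 + 0.1225 + 0.057 + 0.011 + 0.03 = 0.2517

0.2517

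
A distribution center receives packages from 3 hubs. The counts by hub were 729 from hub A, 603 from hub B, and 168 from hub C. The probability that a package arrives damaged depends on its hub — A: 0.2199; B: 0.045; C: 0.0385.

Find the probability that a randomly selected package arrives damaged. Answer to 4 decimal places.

P(D) ≈ 0.1293

Total: 729 + 603 + 168 = 1500.
P(A) = 729/1500 = 0.486. P(B) = 603/1500 = 0.402. P(C) = 168/1500 = 0.112.
P(D) = P(D|A)·P(A) + P(D|B)·P(B) + P(D|C)·P(C)
      = 0.2199·0.486 + 0.045·0.402 + 0.0385·0.112
      = 0.1068714 + 0.01809 + 0.004312 = 0.1292734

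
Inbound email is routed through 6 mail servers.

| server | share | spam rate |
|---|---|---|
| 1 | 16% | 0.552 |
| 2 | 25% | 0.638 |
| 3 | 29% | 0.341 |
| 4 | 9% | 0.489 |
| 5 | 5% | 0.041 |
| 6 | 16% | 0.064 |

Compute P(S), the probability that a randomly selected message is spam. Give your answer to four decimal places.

0.4030

Summing over the partition,
P(S) = P(S|1)·P(1) + P(S|2)·P(2) + P(S|3)·P(3) + P(S|4)·P(4) + P(S|5)·P(5) + P(S|6)·P(6)
      = 0.552·0.16 + 0.638·0.25 + 0.341·0.29 + 0.489·0.09 + 0.041·0.05 + 0.064·0.16
      = 0.08832 + 0.1595 + 0.09889 + 0.04401 + 0.00205 + 0.01024 = 0.40301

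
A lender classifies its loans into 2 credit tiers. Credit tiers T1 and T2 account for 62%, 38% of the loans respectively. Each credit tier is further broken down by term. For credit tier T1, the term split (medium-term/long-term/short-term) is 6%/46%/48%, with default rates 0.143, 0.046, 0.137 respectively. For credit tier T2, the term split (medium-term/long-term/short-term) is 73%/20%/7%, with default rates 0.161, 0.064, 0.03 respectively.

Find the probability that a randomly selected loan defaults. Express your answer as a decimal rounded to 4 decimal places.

P(D) ≈ 0.1095

P(D|T1) = 0.06·0.143 + 0.46·0.046 + 0.48·0.137 = 0.00858 + 0.02116 + 0.06576 = 0.0955
P(D|T2) = 0.73·0.161 + 0.2·0.064 + 0.07·0.03 = 0.11753 + 0.0128 + 0.0021 = 0.13243
By total probability over the outer partition,
P(D) = 0.62·0.0955 + 0.38·0.13243
      = 0.05921 + 0.0503234 = 0.1095334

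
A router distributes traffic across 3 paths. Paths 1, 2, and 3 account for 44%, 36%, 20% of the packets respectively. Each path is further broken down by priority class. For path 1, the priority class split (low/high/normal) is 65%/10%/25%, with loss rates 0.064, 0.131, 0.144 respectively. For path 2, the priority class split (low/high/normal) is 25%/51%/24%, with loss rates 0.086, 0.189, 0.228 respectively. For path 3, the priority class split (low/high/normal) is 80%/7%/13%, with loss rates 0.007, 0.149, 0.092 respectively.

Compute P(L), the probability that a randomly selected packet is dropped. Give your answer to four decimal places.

P(L) ≈ 0.1076

P(L|1) = 0.65·0.064 + 0.1·0.131 + 0.25·0.144 = 0.0416 + 0.0131 + 0.036 = 0.0907
P(L|2) = 0.25·0.086 + 0.51·0.189 + 0.24·0.228 = 0.0215 + 0.09639 + 0.05472 = 0.17261
P(L|3) = 0.8·0.007 + 0.07·0.149 + 0.13·0.092 = 0.0056 + 0.01043 + 0.01196 = 0.02799
By total probability over the outer partition,
P(L) = 0.44·0.0907 + 0.36·0.17261 + 0.2·0.02799
      = 0.039908 + 0.0621396 + 0.005598 = 0.1076456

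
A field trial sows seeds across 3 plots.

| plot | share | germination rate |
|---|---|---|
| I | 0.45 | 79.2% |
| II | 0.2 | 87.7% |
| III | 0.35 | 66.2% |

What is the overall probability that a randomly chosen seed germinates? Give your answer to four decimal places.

P(G) ≈ 0.7635

P(G) = P(G|I)·P(I) + P(G|II)·P(II) + P(G|III)·P(III)
      = 0.792·0.45 + 0.877·0.2 + 0.662·0.35
      = 0.3564 + 0.1754 + 0.2317 = 0.7635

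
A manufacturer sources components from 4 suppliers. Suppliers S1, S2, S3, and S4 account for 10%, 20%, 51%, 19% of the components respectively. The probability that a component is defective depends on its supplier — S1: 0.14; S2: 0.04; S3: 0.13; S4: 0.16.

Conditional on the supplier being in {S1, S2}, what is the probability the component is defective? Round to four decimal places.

0.0733

Let S = {S1, S2}.
P(S) = 0.1 + 0.2 = 0.3.
P(D ∩ S) = 0.14·0.1 + 0.04·0.2 = 0.014 + 0.008 = 0.022.
P(D | S) = 0.022 / 0.3 = 0.073333…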